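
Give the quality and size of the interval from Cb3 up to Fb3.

perfect 4th

C to F spans four letter names (C-D-E-F), so the interval is some kind of fourth.
Counting semitones, Cb3→Fb3 is 5, which is the perfect fourth.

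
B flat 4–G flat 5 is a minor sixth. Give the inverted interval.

major third

The rule of nine gives the new number: 9 − 6 = 3, so a sixth becomes a third.
And minor becomes major under inversion, so we get a major third.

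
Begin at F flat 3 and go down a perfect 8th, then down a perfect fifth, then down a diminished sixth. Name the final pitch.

Fb3 down a perfect octave → Fb2 (12 semitones).
Fb2 down a perfect fifth → Bbb1 (7 semitones).
Down a diminished sixth from Bbb1: D1 (7 semitones down).

D 1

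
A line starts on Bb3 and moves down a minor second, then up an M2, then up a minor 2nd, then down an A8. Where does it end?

Cb3

A minor second down from Bb3 is A3.
A major second up from A3 is B3.
A minor second up from B3 is C4.
Down an augmented octave from C4: Cb3 (13 semitones down).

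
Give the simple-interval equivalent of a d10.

d3

Take out an octave (7 from the number): 10 − 7 = 3.
Quality carries through unchanged, so the simple form is a diminished third.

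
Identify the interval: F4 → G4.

F to G spans two letter names (F-G): a second.
The major second spans 2 semitones, and F4 to G4 is exactly 2 semitones — so this is a major second.

major 2nd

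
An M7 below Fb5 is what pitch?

Counting seven letter names down from F lands on G.
Moving 11 semitones down from Fb5 (the size of a major seventh) reaches Gbb4.

Gbb4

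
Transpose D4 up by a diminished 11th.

Gb5

The eleventh's letter: D up four letter names plus an octave → G.
Moving 16 semitones up from D4 (the size of a diminished eleventh) reaches Gb5.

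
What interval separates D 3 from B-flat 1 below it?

Descending from D3 to Bb1 is the same interval as ascending Bb1 to D3.
B to D spans three letter names (B-C-D), plus an octave — that makes it a tenth of some quality.
Counting semitones, Bb1→D3 is 16, which is the major tenth.
(Equivalently, a compound major third: a major third plus an octave.)

major 10th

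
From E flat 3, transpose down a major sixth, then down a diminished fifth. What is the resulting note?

C 2

A major sixth down from Eb3 is Gb2.
A diminished fifth down from Gb2 is C2.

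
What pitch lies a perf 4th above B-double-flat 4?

E-double-flat 5

Counting four letter names up from B lands on E.
A perfect fourth spans 5 semitones, so from Bbb4 the target pitch is Ebb5.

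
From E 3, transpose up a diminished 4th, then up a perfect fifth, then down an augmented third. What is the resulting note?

C double-flat 4

Up a diminished fourth from E3: Ab3 (4 semitones up).
A perfect fifth up from Ab3 is Eb4.
Eb4 down an augmented third → Cbb4 (5 semitones).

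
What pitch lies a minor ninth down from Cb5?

Two letters down from C (plus an octave) reaches B.
A minor ninth is 13 semitones; 13 semitones down from Cb5 gives Bb3.

Bb3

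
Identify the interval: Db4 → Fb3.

Descending from Db4 to Fb3 is the same interval as ascending Fb3 to Db4.
F to D spans six letter names (F-G-A-B-C-D) — that makes it a sixth of some quality.
Counting semitones, Fb3→Db4 is 9, which is the major sixth.

major 6th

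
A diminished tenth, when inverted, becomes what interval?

A6

First reduce the compound diminished tenth to its simple form, a diminished third.
Inverted interval numbers add to nine, so a third pairs with a sixth (3 + 6 = 9).
Quality inverts too: diminished becomes augmented. That makes the inversion an augmented sixth.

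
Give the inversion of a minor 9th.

First reduce the compound minor ninth to its simple form, a minor second.
Interval numbers invert to sum to nine: 2 + 7 = 9, so a second inverts to a seventh.
And minor becomes major under inversion, so we get a major seventh.

major seventh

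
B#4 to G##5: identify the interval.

B to G spans six letter names (B-C-D-E-F-G) — that makes it a sixth of some quality.
Counting semitones, B#4→G##5 is 9, which is the major sixth.

major sixth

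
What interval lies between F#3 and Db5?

F to D spans six letter names (F-G-A-B-C-D), plus an octave — that makes it a thirteenth of some quality.
The major thirteenth is 21 semitones; here we have 19, two semitones narrower: diminished.
(Equivalently, a compound diminished sixth: a diminished sixth plus an octave.)

diminished 13th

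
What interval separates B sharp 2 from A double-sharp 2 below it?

minor second

Descending from B#2 to A##2 is the same interval as ascending A##2 to B#2.
A to B spans two letter names (A-B) — that makes it a second of some quality.
At 1 semitone, A##2→B#2 falls one short of a major second: minor.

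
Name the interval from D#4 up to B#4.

D to B spans six letter names (D-E-F-G-A-B): a sixth.
D#4 to B#4 is 9 semitones, matching the major sixth exactly, so the quality is major.

major sixth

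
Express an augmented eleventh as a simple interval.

Each octave removed subtracts seven from the number: 11 − 7 = 4.
Quality carries through unchanged, so the simple form is an augmented fourth.

A4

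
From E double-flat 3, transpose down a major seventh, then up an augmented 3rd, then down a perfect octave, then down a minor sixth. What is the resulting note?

C 1

A major seventh down from Ebb3 is Fbb2.
An augmented third up from Fbb2 is Ab2.
Ab2 down a perfect octave → Ab1 (12 semitones).
Down a minor sixth from Ab1: C1 (8 semitones down).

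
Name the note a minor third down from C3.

The third takes the letter from C down to A.
Moving 3 semitones down from C3 (the size of a minor third) reaches A2.

A2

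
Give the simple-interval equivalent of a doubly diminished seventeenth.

Subtracting seven from the interval number removes an octave: 17 − 14 = 3.
So a doubly diminished seventeenth is 2 octaves plus a doubly diminished third. The quality is unchanged.

doubly diminished third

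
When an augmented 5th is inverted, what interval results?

The rule of nine gives the new number: 9 − 5 = 4, so a fifth becomes a fourth.
And augmented becomes diminished under inversion, so we get a diminished fourth.

diminished fourth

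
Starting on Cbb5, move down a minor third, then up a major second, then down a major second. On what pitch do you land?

A minor third down from Cbb5 is Abb4.
Abb4 up a major second → Bbb4 (2 semitones).
A major second down from Bbb4 is Abb4.

Abb4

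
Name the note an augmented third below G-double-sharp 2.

E 2

Counting three letter names down from G lands on E.
An augmented third is 5 semitones; 5 semitones down from G##2 gives E2.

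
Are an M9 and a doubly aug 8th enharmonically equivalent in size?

Yes

A major ninth = 14 semitones = a doubly augmented octave; enharmonically equal.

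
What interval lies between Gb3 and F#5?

G to F spans seven letter names (G-A-B-C-D-E-F), plus an octave: a fourteenth.
Gb3 to F#5 spans 24 semitones — one semitone wider than the major fourteenth (23) — giving an augmented fourteenth.
(Equivalently, a compound augmented seventh: an augmented seventh plus an octave.)

augmented fourteenth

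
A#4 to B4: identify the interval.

A to B spans two letter names (A-B) — that makes it a second of some quality.
At 1 semitone, A#4→B4 falls one short of a major second: minor.

minor second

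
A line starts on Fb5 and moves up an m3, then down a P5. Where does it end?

Fb5 up a minor third → Abb5 (3 semitones).
Abb5 down a perfect fifth → Dbb5 (7 semitones).

Dbb5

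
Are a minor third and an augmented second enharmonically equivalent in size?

Yes

A minor third = 3 semitones = an augmented second; enharmonically equal.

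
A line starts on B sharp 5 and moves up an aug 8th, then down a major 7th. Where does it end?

Up an augmented octave from B#5: B##6 (13 semitones up).
A major seventh down from B##6 is C##6.

C double-sharp 6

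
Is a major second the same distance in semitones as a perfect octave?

No

A major second is 2 semitones but a perfect octave is 12 semitones — different sizes.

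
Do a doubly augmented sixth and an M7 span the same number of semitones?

Both span 11 semitones: a doubly augmented sixth and a major seventh are the same chromatic distance.

Yes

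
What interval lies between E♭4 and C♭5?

E to C spans six letter names (E-F-G-A-B-C), so the interval is some kind of sixth.
A major sixth would be 9 semitones, but Eb4 to Cb5 is 8 — one semitone narrower, making it a minor sixth.

minor 6th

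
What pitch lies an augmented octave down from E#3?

E2

The letter stays E (same as the start), shifted an octave down.
An augmented octave spans 13 semitones, so from E#3 the target pitch is E2.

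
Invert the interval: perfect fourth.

perfect 5th

Interval numbers invert to sum to nine: 4 + 5 = 9, so a fourth inverts to a fifth.
And perfect stays perfect under inversion, so we get a perfect fifth.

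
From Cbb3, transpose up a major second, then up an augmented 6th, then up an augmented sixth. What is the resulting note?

G#4

Up a major second from Cbb3: Dbb3 (2 semitones up).
Dbb3 up an augmented sixth → Bb3 (10 semitones).
Up an augmented sixth from Bb3: G#4 (10 semitones up).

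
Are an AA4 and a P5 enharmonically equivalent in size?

A doubly augmented fourth = 7 semitones = a perfect fifth; enharmonically equal.

Yes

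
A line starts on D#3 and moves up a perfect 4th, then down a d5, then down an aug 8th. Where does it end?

D#3 up a perfect fourth → G#3 (5 semitones).
G#3 down a diminished fifth → C##3 (6 semitones).
Down an augmented octave from C##3: C#2 (13 semitones down).

C#2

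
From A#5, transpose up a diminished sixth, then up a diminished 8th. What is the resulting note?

Fb7

Up a diminished sixth from A#5: F6 (7 semitones up).
F6 up a diminished octave → Fb7 (11 semitones).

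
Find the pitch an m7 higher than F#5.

Counting seven letter names up from F lands on E.
A minor seventh spans 10 semitones, so from F#5 the target pitch is E6.

E6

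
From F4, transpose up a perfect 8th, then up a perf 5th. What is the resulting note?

C6

Up a perfect octave from F4: F5 (12 semitones up).
F5 up a perfect fifth → C6 (7 semitones).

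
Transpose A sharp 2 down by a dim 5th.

D double-sharp 2

Five letter names down from A: D.
A diminished fifth is 6 semitones; 6 semitones down from A#2 gives D##2.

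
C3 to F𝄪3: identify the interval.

C to F spans four letter names (C-D-E-F), so the interval is some kind of fourth.
A perfect fourth would be 5 semitones; C3 to F##3 is 7, two semitones wider, so the interval is doubly augmented.

doubly augmented fourth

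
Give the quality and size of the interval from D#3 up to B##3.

augmented 6th

D to B spans six letter names (D-E-F-G-A-B) — that makes it a sixth of some quality.
D#3 to B##3 spans 10 semitones — one semitone wider than the major sixth (9) — giving an augmented sixth.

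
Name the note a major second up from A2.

B2

The second takes the letter from A up to B.
Moving 2 semitones up from A2 (the size of a major second) reaches B2.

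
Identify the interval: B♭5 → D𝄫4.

Descending from Bb5 to Dbb4 is the same interval as ascending Dbb4 to Bb5.
D to B spans six letter names (D-E-F-G-A-B), plus an octave, so the interval is some kind of thirteenth.
A major thirteenth would be 21 semitones; Dbb4 to Bb5 is 22, one semitone wider, so the interval is augmented.
(Equivalently, a compound augmented sixth: an augmented sixth plus an octave.)

A13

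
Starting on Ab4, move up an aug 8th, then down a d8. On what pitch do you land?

Up an augmented octave from Ab4: A5 (13 semitones up).
Down a diminished octave from A5: A#4 (11 semitones down).

A#4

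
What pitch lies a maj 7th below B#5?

Counting seven letter names down from B lands on C.
Moving 11 semitones down from B#5 (the size of a major seventh) reaches C#5.

C#5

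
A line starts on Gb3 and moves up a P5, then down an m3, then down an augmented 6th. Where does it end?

A perfect fifth up from Gb3 is Db4.
Down a minor third from Db4: Bb3 (3 semitones down).
Down an augmented sixth from Bb3: Dbb3 (10 semitones down).

Dbb3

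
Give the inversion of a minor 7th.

major second

The rule of nine gives the new number: 9 − 7 = 2, so a seventh becomes a second.
And minor becomes major under inversion, so we get a major second.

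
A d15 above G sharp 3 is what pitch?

G 5

For a fifteenth the letter name doesn't change: still G, two octaves up.
A diminished fifteenth is 23 semitones; 23 semitones up from G#3 gives G5.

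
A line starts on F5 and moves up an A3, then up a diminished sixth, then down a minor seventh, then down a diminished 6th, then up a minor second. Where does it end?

An augmented third up from F5 is A#5.
A#5 up a diminished sixth → F6 (7 semitones).
Down a minor seventh from F6: G5 (10 semitones down).
A diminished sixth down from G5 is B#4.
A minor second up from B#4 is C#5.

C#5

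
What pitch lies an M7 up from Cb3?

Bb3

Counting seven letter names up from C lands on B.
A major seventh spans 11 semitones, so from Cb3 the target pitch is Bb3.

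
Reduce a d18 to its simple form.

Take out 2 octaves (14 from the number): 18 − 14 = 4.
Quality carries through unchanged, so the simple form is a diminished fourth.

diminished fourth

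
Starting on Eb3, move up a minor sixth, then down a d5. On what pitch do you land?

F3

A minor sixth up from Eb3 is Cb4.
Cb4 down a diminished fifth → F3 (6 semitones).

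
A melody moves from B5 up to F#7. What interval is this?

perfect twelfth

B to F spans five letter names (B-C-D-E-F), plus an octave, so the interval is some kind of twelfth.
The perfect twelfth spans 19 semitones, and B5 to F#7 is exactly 19 semitones — so this is a perfect twelfth.
(Equivalently, a compound perfect fifth: a perfect fifth plus an octave.)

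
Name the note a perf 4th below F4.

The fourth takes the letter from F down to C.
A perfect fourth is 5 semitones; 5 semitones down from F4 gives C4.

C4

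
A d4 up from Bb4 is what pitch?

Counting four letter names up from B lands on E.
A diminished fourth is 4 semitones; 4 semitones up from Bb4 gives Ebb5.

Ebb5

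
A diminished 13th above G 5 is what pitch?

E double-flat 7

The thirteenth's letter: G up six letter names plus an octave → E.
Moving 19 semitones up from G5 (the size of a diminished thirteenth) reaches Ebb7.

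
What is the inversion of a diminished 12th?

augmented fourth

First reduce the compound diminished twelfth to its simple form, a diminished fifth.
The rule of nine gives the new number: 9 − 5 = 4, so a fifth becomes a fourth.
Quality inverts too: diminished becomes augmented. That makes the inversion an augmented fourth.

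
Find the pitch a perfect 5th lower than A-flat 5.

D-flat 5

Five letter names down from A: D.
Moving 7 semitones down from Ab5 (the size of a perfect fifth) reaches Db5.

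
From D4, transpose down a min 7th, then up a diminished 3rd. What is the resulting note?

Gb3

A minor seventh down from D4 is E3.
E3 up a diminished third → Gb3 (2 semitones).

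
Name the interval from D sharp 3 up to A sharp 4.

perfect twelfth

D to A spans five letter names (D-E-F-G-A), plus an octave: a twelfth.
D#3 to A#4 is 19 semitones, matching the perfect twelfth exactly, so the quality is perfect.
(Equivalently, a compound perfect fifth: a perfect fifth plus an octave.)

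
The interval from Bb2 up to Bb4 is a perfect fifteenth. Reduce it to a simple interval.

Each octave removed subtracts seven from the number: 15 − 7 = 8.
So a perfect fifteenth is an octave plus a perfect octave. The quality is unchanged.

P8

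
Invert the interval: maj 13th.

First reduce the compound major thirteenth to its simple form, a major sixth.
Interval numbers invert to sum to nine: 6 + 3 = 9, so a sixth inverts to a third.
The quality also flips — major becomes minor — giving a minor third.

m3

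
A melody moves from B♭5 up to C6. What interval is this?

B to C spans two letter names (B-C): a second.
Counting semitones, Bb5→C6 is 2, which is the major second.

M2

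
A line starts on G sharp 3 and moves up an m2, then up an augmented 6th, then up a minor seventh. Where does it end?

E sharp 5

A minor second up from G#3 is A3.
A3 up an augmented sixth → F##4 (10 semitones).
A minor seventh up from F##4 is E#5.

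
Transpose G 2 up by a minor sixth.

Counting six letter names up from G lands on E.
A minor sixth spans 8 semitones, so from G2 the target pitch is Eb3.

E-flat 3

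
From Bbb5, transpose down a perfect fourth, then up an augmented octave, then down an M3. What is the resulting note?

A perfect fourth down from Bbb5 is Fb5.
Fb5 up an augmented octave → F6 (13 semitones).
F6 down a major third → Db6 (4 semitones).

Db6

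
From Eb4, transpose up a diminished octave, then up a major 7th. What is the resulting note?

Eb4 up a diminished octave → Ebb5 (11 semitones).
A major seventh up from Ebb5 is Db6.

Db6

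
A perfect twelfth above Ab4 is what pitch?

Counting five letter names plus an octave up from A lands on E.
Moving 19 semitones up from Ab4 (the size of a perfect twelfth) reaches Eb6.

Eb6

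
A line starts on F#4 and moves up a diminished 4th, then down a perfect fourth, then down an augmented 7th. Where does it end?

Gbb3

Up a diminished fourth from F#4: Bb4 (4 semitones up).
A perfect fourth down from Bb4 is F4.
Down an augmented seventh from F4: Gbb3 (12 semitones down).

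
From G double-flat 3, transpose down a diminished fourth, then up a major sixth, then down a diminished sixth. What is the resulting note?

D sharp 3

Gbb3 down a diminished fourth → Db3 (4 semitones).
A major sixth up from Db3 is Bb3.
Bb3 down a diminished sixth → D#3 (7 semitones).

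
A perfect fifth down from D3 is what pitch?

Five letter names down from D: G.
Moving 7 semitones down from D3 (the size of a perfect fifth) reaches G2.

G2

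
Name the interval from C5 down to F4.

perfect fifth

Descending from C5 to F4 is the same interval as ascending F4 to C5.
F to C spans five letter names (F-G-A-B-C) — that makes it a fifth of some quality.
Counting semitones, F4→C5 is 7, which is the perfect fifth.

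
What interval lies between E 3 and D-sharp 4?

E to D spans seven letter names (E-F-G-A-B-C-D) — that makes it a seventh of some quality.
Counting semitones, E3→D#4 is 11, which is the major seventh.

major seventh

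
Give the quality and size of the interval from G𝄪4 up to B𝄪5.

major 10th

G to B spans three letter names (G-A-B), plus an octave: a tenth.
Counting semitones, G##4→B##5 is 16, which is the major tenth.
(Equivalently, a compound major third: a major third plus an octave.)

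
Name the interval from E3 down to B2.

perfect fourth

Descending from E3 to B2 is the same interval as ascending B2 to E3.
B to E spans four letter names (B-C-D-E), so the interval is some kind of fourth.
B2 to E3 is 5 semitones, matching the perfect fourth exactly, so the quality is perfect.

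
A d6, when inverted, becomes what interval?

augmented 3rd

Interval numbers invert to sum to nine: 6 + 3 = 9, so a sixth inverts to a third.
And diminished becomes augmented under inversion, so we get an augmented third.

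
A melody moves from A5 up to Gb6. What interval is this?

d7

A to G spans seven letter names (A-B-C-D-E-F-G) — that makes it a seventh of some quality.
The major seventh is 11 semitones; here we have 9, two semitones narrower: diminished.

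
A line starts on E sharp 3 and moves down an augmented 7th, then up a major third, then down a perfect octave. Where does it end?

A 1

E#3 down an augmented seventh → F2 (12 semitones).
A major third up from F2 is A2.
Down a perfect octave from A2: A1 (12 semitones down).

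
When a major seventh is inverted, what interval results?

The rule of nine gives the new number: 9 − 7 = 2, so a seventh becomes a second.
The quality also flips — major becomes minor — giving a minor second.

m2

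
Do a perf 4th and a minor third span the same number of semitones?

5 semitones (perfect fourth) vs 3 semitones (minor third): not equal.

No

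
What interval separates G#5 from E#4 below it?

m10

Descending from G#5 to E#4 is the same interval as ascending E#4 to G#5.
E to G spans three letter names (E-F-G), plus an octave — that makes it a tenth of some quality.
E#4 to G#5 is 15 semitones, a half step short of the major tenth (16), so this is minor.
(Equivalently, a compound minor third: a minor third plus an octave.)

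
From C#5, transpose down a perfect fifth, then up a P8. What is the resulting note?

Down a perfect fifth from C#5: F#4 (7 semitones down).
A perfect octave up from F#4 is F#5.

F#5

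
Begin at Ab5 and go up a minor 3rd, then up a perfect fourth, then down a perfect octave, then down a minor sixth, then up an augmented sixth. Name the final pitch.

F#5

Up a minor third from Ab5: Cb6 (3 semitones up).
Up a perfect fourth from Cb6: Fb6 (5 semitones up).
Fb6 down a perfect octave → Fb5 (12 semitones).
Down a minor sixth from Fb5: Ab4 (8 semitones down).
An augmented sixth up from Ab4 is F#5.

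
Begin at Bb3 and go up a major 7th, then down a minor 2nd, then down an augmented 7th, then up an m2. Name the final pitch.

Bbb3

Bb3 up a major seventh → A4 (11 semitones).
A minor second down from A4 is G#4.
G#4 down an augmented seventh → Ab3 (12 semitones).
Ab3 up a minor second → Bbb3 (1 semitone).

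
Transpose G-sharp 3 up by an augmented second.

Two letter names up from G: A.
Moving 3 semitones up from G#3 (the size of an augmented second) reaches A##3.

A-double-sharp 3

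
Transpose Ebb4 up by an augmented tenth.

G5

Three letters up from E (plus an octave) reaches G.
An augmented tenth is 17 semitones; 17 semitones up from Ebb4 gives G5.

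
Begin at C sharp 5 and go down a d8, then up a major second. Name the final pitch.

C#5 down a diminished octave → C##4 (11 semitones).
A major second up from C##4 is D##4.

D double-sharp 4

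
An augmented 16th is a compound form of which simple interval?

Each octave removed subtracts seven from the number: 16 − 14 = 2.
So an augmented sixteenth is 2 octaves plus an augmented second. The quality is unchanged.

augmented second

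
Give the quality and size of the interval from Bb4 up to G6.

major 13th

B to G spans six letter names (B-C-D-E-F-G), plus an octave: a thirteenth.
The major thirteenth spans 21 semitones, and Bb4 to G6 is exactly 21 semitones — so this is a major thirteenth.
(Equivalently, a compound major sixth: a major sixth plus an octave.)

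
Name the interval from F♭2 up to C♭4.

F to C spans five letter names (F-G-A-B-C), plus an octave, so the interval is some kind of twelfth.
Fb2 to Cb4 is 19 semitones, matching the perfect twelfth exactly, so the quality is perfect.
(Equivalently, a compound perfect fifth: a perfect fifth plus an octave.)

perfect twelfth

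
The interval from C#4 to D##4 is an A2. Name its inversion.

Interval numbers invert to sum to nine: 2 + 7 = 9, so a second inverts to a seventh.
Quality inverts too: augmented becomes diminished. That makes the inversion a diminished seventh.

d7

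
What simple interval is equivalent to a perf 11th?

Each octave removed subtracts seven from the number: 11 − 7 = 4.
Quality carries through unchanged, so the simple form is a perfect fourth.

P4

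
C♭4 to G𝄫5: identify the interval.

C to G spans five letter names (C-D-E-F-G), plus an octave, so the interval is some kind of twelfth.
The perfect twelfth is 19 semitones; here we have 18, one semitone narrower: diminished.
(Equivalently, a compound diminished fifth: a diminished fifth plus an octave.)

d12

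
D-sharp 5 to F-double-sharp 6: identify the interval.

major tenth

D to F spans three letter names (D-E-F), plus an octave — that makes it a tenth of some quality.
Counting semitones, D#5→F##6 is 16, which is the major tenth.
(Equivalently, a compound major third: a major third plus an octave.)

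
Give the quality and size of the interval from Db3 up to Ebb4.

minor ninth

D to E spans two letter names (D-E), plus an octave: a ninth.
At 13 semitones, Db3→Ebb4 falls one short of a major ninth: minor.
(Equivalently, a compound minor second: a minor second plus an octave.)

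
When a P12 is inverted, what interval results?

perfect fourth

First reduce the compound perfect twelfth to its simple form, a perfect fifth.
The rule of nine gives the new number: 9 − 5 = 4, so a fifth becomes a fourth.
Quality inverts too: perfect stays perfect. That makes the inversion a perfect fourth.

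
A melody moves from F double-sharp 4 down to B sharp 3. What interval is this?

perfect fifth

Descending from F##4 to B#3 is the same interval as ascending B#3 to F##4.
B to F spans five letter names (B-C-D-E-F), so the interval is some kind of fifth.
Counting semitones, B#3→F##4 is 7, which is the perfect fifth.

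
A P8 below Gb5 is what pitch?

Gb4

An octave keeps the letter name G, an octave down from G.
Moving 12 semitones down from Gb5 (the size of a perfect octave) reaches Gb4.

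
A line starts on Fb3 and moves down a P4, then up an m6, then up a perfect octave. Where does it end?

Abb4

Down a perfect fourth from Fb3: Cb3 (5 semitones down).
Up a minor sixth from Cb3: Abb3 (8 semitones up).
Abb3 up a perfect octave → Abb4 (12 semitones).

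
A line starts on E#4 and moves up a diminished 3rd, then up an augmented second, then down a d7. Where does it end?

B##3

Up a diminished third from E#4: G4 (2 semitones up).
An augmented second up from G4 is A#4.
Down a diminished seventh from A#4: B##3 (9 semitones down).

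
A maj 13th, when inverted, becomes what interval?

First reduce the compound major thirteenth to its simple form, a major sixth.
Interval numbers invert to sum to nine: 6 + 3 = 9, so a sixth inverts to a third.
The quality also flips — major becomes minor — giving a minor third.

minor third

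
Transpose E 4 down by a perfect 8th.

E 3

For an octave the letter name doesn't change: still E, an octave down.
A perfect octave is 12 semitones; 12 semitones down from E4 gives E3.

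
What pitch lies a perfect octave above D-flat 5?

The letter stays D (same as the start), shifted an octave up.
Moving 12 semitones up from Db5 (the size of a perfect octave) reaches Db6.

D-flat 6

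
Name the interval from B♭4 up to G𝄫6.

diminished thirteenth

B to G spans six letter names (B-C-D-E-F-G), plus an octave — that makes it a thirteenth of some quality.
A major thirteenth would be 21 semitones; Bb4 to Gbb6 is 19, two semitones narrower, so the interval is diminished.
(Equivalently, a compound diminished sixth: a diminished sixth plus an octave.)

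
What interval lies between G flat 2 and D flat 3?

G to D spans five letter names (G-A-B-C-D), so the interval is some kind of fifth.
Gb2 to Db3 is 7 semitones, matching the perfect fifth exactly, so the quality is perfect.

perfect 5th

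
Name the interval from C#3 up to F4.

diminished eleventh

C to F spans four letter names (C-D-E-F), plus an octave — that makes it an eleventh of some quality.
A perfect eleventh would be 17 semitones; C#3 to F4 is 16, one semitone narrower, so the interval is diminished.
(Equivalently, a compound diminished fourth: a diminished fourth plus an octave.)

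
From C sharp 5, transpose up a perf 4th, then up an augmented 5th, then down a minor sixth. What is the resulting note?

A perfect fourth up from C#5 is F#5.
An augmented fifth up from F#5 is C##6.
A minor sixth down from C##6 is E##5.

E double-sharp 5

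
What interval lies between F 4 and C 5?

F to C spans five letter names (F-G-A-B-C), so the interval is some kind of fifth.
The perfect fifth spans 7 semitones, and F4 to C5 is exactly 7 semitones — so this is a perfect fifth.

perfect fifth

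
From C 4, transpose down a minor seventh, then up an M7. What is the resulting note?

C sharp 4

A minor seventh down from C4 is D3.
D3 up a major seventh → C#4 (11 semitones).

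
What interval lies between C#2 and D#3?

C to D spans two letter names (C-D), plus an octave — that makes it a ninth of some quality.
C#2 to D#3 is 14 semitones, matching the major ninth exactly, so the quality is major.
(Equivalently, a compound major second: a major second plus an octave.)

major ninth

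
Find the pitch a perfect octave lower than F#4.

F#3

An octave keeps the letter name F, an octave down from F.
Moving 12 semitones down from F#4 (the size of a perfect octave) reaches F#3.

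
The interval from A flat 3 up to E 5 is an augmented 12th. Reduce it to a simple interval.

Subtracting seven from the interval number removes an octave: 12 − 7 = 5.
Quality carries through unchanged, so the simple form is an augmented fifth.

augmented fifth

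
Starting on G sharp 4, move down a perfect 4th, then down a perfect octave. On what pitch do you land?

G#4 down a perfect fourth → D#4 (5 semitones).
A perfect octave down from D#4 is D#3.

D sharp 3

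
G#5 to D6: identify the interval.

d5

G to D spans five letter names (G-A-B-C-D) — that makes it a fifth of some quality.
The perfect fifth is 7 semitones; here we have 6, one semitone narrower: diminished.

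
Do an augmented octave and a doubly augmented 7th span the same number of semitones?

An augmented octave spans 13 semitones, and a doubly augmented seventh also spans 13 semitones — they're enharmonic.

Yes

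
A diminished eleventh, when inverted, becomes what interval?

augmented fifth

First reduce the compound diminished eleventh to its simple form, a diminished fourth.
The rule of nine gives the new number: 9 − 4 = 5, so a fourth becomes a fifth.
The quality also flips — diminished becomes augmented — giving an augmented fifth.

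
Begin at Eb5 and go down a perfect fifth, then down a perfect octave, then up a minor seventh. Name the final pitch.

Eb5 down a perfect fifth → Ab4 (7 semitones).
Down a perfect octave from Ab4: Ab3 (12 semitones down).
Up a minor seventh from Ab3: Gb4 (10 semitones up).

Gb4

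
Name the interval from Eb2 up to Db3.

E to D spans seven letter names (E-F-G-A-B-C-D): a seventh.
Eb2 to Db3 is 10 semitones, a half step short of the major seventh (11), so this is minor.

minor seventh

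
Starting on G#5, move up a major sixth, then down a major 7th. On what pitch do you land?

Up a major sixth from G#5: E#6 (9 semitones up).
A major seventh down from E#6 is F#5.

F#5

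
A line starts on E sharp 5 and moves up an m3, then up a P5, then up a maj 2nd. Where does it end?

E sharp 6

Up a minor third from E#5: G#5 (3 semitones up).
A perfect fifth up from G#5 is D#6.
A major second up from D#6 is E#6.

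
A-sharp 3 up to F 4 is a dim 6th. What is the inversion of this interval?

The rule of nine gives the new number: 9 − 6 = 3, so a sixth becomes a third.
Quality inverts too: diminished becomes augmented. That makes the inversion an augmented third.

augmented third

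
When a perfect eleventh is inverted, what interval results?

First reduce the compound perfect eleventh to its simple form, a perfect fourth.
Inverted interval numbers add to nine, so a fourth pairs with a fifth (4 + 5 = 9).
Quality inverts too: perfect stays perfect. That makes the inversion a perfect fifth.

P5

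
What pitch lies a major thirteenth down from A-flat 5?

Counting six letter names plus an octave down from A lands on C.
A major thirteenth spans 21 semitones, so from Ab5 the target pitch is Cb4.

C-flat 4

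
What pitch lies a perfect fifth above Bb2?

Counting five letter names up from B lands on F.
A perfect fifth is 7 semitones; 7 semitones up from Bb2 gives F3.

F3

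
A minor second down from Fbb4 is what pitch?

Ebb4

Two letter names down from F: E.
Moving 1 semitone down from Fbb4 (the size of a minor second) reaches Ebb4.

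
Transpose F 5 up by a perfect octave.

The letter stays F (same as the start), shifted an octave up.
Moving 12 semitones up from F5 (the size of a perfect octave) reaches F6.

F 6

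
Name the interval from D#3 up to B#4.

major 13th

D to B spans six letter names (D-E-F-G-A-B), plus an octave — that makes it a thirteenth of some quality.
D#3 to B#4 is 21 semitones, matching the major thirteenth exactly, so the quality is major.
(Equivalently, a compound major sixth: a major sixth plus an octave.)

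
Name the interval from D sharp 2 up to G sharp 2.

perfect fourth

D to G spans four letter names (D-E-F-G), so the interval is some kind of fourth.
Counting semitones, D#2→G#2 is 5, which is the perfect fourth.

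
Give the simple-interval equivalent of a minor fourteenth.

Each octave removed subtracts seven from the number: 14 − 7 = 7.
So a minor fourteenth is an octave plus a minor seventh. The quality is unchanged.

minor seventh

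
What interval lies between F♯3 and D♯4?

major 6th

F to D spans six letter names (F-G-A-B-C-D) — that makes it a sixth of some quality.
F#3 to D#4 is 9 semitones, matching the major sixth exactly, so the quality is major.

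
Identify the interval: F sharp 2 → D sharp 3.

major sixth

F to D spans six letter names (F-G-A-B-C-D), so the interval is some kind of sixth.
The major sixth spans 9 semitones, and F#2 to D#3 is exactly 9 semitones — so this is a major sixth.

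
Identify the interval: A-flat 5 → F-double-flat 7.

diminished 13th

A to F spans six letter names (A-B-C-D-E-F), plus an octave, so the interval is some kind of thirteenth.
A major thirteenth would be 21 semitones; Ab5 to Fbb7 is 19, two semitones narrower, so the interval is diminished.
(Equivalently, a compound diminished sixth: a diminished sixth plus an octave.)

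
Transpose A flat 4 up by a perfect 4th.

D flat 5

Counting four letter names up from A lands on D.
Moving 5 semitones up from Ab4 (the size of a perfect fourth) reaches Db5.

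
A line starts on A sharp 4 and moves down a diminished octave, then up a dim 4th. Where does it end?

A diminished octave down from A#4 is A##3.
A##3 up a diminished fourth → D#4 (4 semitones).

D sharp 4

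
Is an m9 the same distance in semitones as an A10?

No

A minor ninth is 13 semitones but an augmented tenth is 17 semitones — different sizes.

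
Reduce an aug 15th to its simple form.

augmented octave

Subtracting seven from the interval number removes an octave: 15 − 7 = 8.
That makes an augmented fifteenth a compound augmented octave — an octave plus an augmented octave.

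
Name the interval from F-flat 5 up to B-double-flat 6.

perfect eleventh

F to B spans four letter names (F-G-A-B), plus an octave: an eleventh.
Counting semitones, Fb5→Bbb6 is 17, which is the perfect eleventh.
(Equivalently, a compound perfect fourth: a perfect fourth plus an octave.)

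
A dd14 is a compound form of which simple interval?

doubly diminished seventh

Take out an octave (7 from the number): 14 − 7 = 7.
That makes a doubly diminished fourteenth a compound doubly diminished seventh — an octave plus a doubly diminished seventh.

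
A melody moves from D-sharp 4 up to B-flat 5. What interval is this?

d13

D to B spans six letter names (D-E-F-G-A-B), plus an octave: a thirteenth.
D#4 to Bb5 spans 19 semitones — two semitones narrower than the major thirteenth (21) — giving a diminished thirteenth.
(Equivalently, a compound diminished sixth: a diminished sixth plus an octave.)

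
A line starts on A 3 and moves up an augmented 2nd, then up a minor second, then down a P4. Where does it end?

G sharp 3

An augmented second up from A3 is B#3.
A minor second up from B#3 is C#4.
A perfect fourth down from C#4 is G#3.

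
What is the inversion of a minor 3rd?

Inverted interval numbers add to nine, so a third pairs with a sixth (3 + 6 = 9).
And minor becomes major under inversion, so we get a major sixth.

major sixth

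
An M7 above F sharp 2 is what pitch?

E sharp 3

Seven letter names up from F: E.
A major seventh spans 11 semitones, so from F#2 the target pitch is E#3.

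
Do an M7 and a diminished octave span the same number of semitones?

Both span 11 semitones: a major seventh and a diminished octave are the same chromatic distance.

Yes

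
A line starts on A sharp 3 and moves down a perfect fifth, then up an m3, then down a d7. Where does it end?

G double-sharp 2

Down a perfect fifth from A#3: D#3 (7 semitones down).
A minor third up from D#3 is F#3.
Down a diminished seventh from F#3: G##2 (9 semitones down).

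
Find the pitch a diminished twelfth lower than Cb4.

Five letters down from C (plus an octave) reaches F.
A diminished twelfth spans 18 semitones, so from Cb4 the target pitch is F2.

F2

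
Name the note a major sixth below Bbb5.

Six letter names down from B: D.
A major sixth is 9 semitones; 9 semitones down from Bbb5 gives Dbb5.

Dbb5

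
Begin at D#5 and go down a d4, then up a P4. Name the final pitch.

D##5

A diminished fourth down from D#5 is A##4.
A##4 up a perfect fourth → D##5 (5 semitones).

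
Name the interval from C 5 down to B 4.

Descending from C5 to B4 is the same interval as ascending B4 to C5.
B to C spans two letter names (B-C), so the interval is some kind of second.
At 1 semitone, B4→C5 falls one short of a major second: minor.

minor second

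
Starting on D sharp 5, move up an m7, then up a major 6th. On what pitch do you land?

A sharp 6

Up a minor seventh from D#5: C#6 (10 semitones up).
Up a major sixth from C#6: A#6 (9 semitones up).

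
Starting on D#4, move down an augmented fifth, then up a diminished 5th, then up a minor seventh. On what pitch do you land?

D#4 down an augmented fifth → G3 (8 semitones).
A diminished fifth up from G3 is Db4.
A minor seventh up from Db4 is Cb5.

Cb5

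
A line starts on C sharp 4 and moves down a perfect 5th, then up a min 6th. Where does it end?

A perfect fifth down from C#4 is F#3.
A minor sixth up from F#3 is D4.

D 4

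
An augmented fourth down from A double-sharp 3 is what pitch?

Counting four letter names down from A lands on E.
An augmented fourth is 6 semitones; 6 semitones down from A##3 gives E#3.

E sharp 3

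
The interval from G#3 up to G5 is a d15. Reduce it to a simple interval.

d8

Each octave removed subtracts seven from the number: 15 − 7 = 8.
That makes a diminished fifteenth a compound diminished octave — an octave plus a diminished octave.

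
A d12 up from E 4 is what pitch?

B-flat 5

Five letters up from E (plus an octave) reaches B.
Moving 18 semitones up from E4 (the size of a diminished twelfth) reaches Bb5.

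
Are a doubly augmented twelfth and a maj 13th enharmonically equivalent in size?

A doubly augmented twelfth = 21 semitones = a major thirteenth; enharmonically equal.

Yes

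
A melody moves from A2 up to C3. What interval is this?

A to C spans three letter names (A-B-C): a third.
A major third would be 4 semitones, but A2 to C3 is 3 — one semitone narrower, making it a minor third.

minor 3rd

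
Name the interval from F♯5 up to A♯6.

M10

F to A spans three letter names (F-G-A), plus an octave: a tenth.
The major tenth spans 16 semitones, and F#5 to A#6 is exactly 16 semitones — so this is a major tenth.
(Equivalently, a compound major third: a major third plus an octave.)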